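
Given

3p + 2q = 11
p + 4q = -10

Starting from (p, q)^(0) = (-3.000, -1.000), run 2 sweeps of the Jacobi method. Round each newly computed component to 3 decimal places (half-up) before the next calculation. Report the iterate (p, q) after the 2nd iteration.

(4.833, -3.583)

Iteration 1:
  p = (11 - (2)·-1.000) / (3) = 4.333
  q = (-10 - (1)·-3.000) / (4) = -1.750
Iteration 2:
  p = (11 - (2)·-1.750) / (3) = 4.833
  q = (-10 - (1)·4.333) / (4) = -3.583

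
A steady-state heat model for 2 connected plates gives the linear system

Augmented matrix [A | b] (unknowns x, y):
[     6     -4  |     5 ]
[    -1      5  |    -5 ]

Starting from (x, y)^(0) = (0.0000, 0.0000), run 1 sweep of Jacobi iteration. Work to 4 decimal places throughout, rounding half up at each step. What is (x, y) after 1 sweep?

Iteration 1:
  x = (5 - (-4)·0.0000) / (6) = 0.8333
  y = (-5 - (-1)·0.0000) / (5) = -1.0000

(0.8333, -1.0000)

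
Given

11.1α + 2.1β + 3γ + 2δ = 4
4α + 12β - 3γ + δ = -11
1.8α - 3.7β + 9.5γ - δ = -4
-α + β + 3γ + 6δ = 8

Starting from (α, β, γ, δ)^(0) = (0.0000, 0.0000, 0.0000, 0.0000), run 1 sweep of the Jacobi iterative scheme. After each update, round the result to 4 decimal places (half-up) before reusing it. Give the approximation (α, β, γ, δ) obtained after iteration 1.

Iteration 1:
  α = (4 - (2.1)·0.0000 - (3)·0.0000 - (2)·0.0000) / (11.1) = 0.3604
  β = (-11 - (4)·0.0000 - (-3)·0.0000 - (1)·0.0000) / (12) = -0.9167
  γ = (-4 - (1.8)·0.0000 - (-3.7)·0.0000 - (-1)·0.0000) / (9.5) = -0.4211
  δ = (8 - (-1)·0.0000 - (1)·0.0000 - (3)·0.0000) / (6) = 1.3333

(0.3604, -0.9167, -0.4211, 1.3333)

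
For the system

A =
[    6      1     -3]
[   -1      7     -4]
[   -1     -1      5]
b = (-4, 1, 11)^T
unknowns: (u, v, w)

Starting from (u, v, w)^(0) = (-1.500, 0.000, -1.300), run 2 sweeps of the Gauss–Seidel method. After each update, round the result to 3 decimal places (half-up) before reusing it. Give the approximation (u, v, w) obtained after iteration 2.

Iteration 1:
  u = (-4 - (1)·0.000 - (-3)·-1.300) / (6) = -1.317
  v = (1 - (-1)·-1.317 - (-4)·-1.300) / (7) = -0.788
  w = (11 - (-1)·-1.317 - (-1)·-0.788) / (5) = 1.779
Iteration 2:
  u = (-4 - (1)·-0.788 - (-3)·1.779) / (6) = 0.354
  v = (1 - (-1)·0.354 - (-4)·1.779) / (7) = 1.210
  w = (11 - (-1)·0.354 - (-1)·1.210) / (5) = 2.513

(0.354, 1.210, 2.513)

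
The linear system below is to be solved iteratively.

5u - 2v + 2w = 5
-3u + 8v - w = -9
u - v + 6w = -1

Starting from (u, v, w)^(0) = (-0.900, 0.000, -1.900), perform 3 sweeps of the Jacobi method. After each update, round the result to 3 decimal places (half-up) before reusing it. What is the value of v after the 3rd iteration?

-1.095

Iteration 1:
  u = (5 - (-2)·0.000 - (2)·-1.900) / (5) = 1.760
  v = (-9 - (-3)·-0.900 - (-1)·-1.900) / (8) = -1.700
  w = (-1 - (1)·-0.900 - (-1)·0.000) / (6) = -0.017
Iteration 2:
  u = (5 - (-2)·-1.700 - (2)·-0.017) / (5) = 0.327
  v = (-9 - (-3)·1.760 - (-1)·-0.017) / (8) = -0.467
  w = (-1 - (1)·1.760 - (-1)·-1.700) / (6) = -0.743
Iteration 3:
  u = (5 - (-2)·-0.467 - (2)·-0.743) / (5) = 1.110
  v = (-9 - (-3)·0.327 - (-1)·-0.743) / (8) = -1.095
  w = (-1 - (1)·0.327 - (-1)·-0.467) / (6) = -0.299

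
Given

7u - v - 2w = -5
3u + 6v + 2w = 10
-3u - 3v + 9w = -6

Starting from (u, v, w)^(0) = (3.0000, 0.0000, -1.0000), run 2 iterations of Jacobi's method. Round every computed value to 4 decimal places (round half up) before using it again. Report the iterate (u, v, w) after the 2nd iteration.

(-0.5476, 2.0556, -0.8333)

Iteration 1:
  u = (-5 - (-1)·0.0000 - (-2)·-1.0000) / (7) = -1.0000
  v = (10 - (3)·3.0000 - (2)·-1.0000) / (6) = 0.5000
  w = (-6 - (-3)·3.0000 - (-3)·0.0000) / (9) = 0.3333
Iteration 2:
  u = (-5 - (-1)·0.5000 - (-2)·0.3333) / (7) = -0.5476
  v = (10 - (3)·-1.0000 - (2)·0.3333) / (6) = 2.0556
  w = (-6 - (-3)·-1.0000 - (-3)·0.5000) / (9) = -0.8333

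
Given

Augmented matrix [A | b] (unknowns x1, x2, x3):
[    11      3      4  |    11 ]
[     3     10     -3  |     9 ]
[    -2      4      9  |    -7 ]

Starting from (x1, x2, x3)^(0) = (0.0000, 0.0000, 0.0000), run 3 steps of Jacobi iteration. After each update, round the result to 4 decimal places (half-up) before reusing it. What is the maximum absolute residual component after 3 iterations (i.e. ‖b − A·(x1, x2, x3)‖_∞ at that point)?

0.7880

Iteration 1:
  x1 = (11 - (3)·0.0000 - (4)·0.0000) / (11) = 1.0000
  x2 = (9 - (3)·0.0000 - (-3)·0.0000) / (10) = 0.9000
  x3 = (-7 - (-2)·0.0000 - (4)·0.0000) / (9) = -0.7778
Iteration 2:
  x1 = (11 - (3)·0.9000 - (4)·-0.7778) / (11) = 1.0374
  x2 = (9 - (3)·1.0000 - (-3)·-0.7778) / (10) = 0.3667
  x3 = (-7 - (-2)·1.0000 - (4)·0.9000) / (9) = -0.9556
Iteration 3:
  x1 = (11 - (3)·0.3667 - (4)·-0.9556) / (11) = 1.2475
  x2 = (9 - (3)·1.0374 - (-3)·-0.9556) / (10) = 0.3021
  x3 = (-7 - (-2)·1.0374 - (4)·0.3667) / (9) = -0.7102
Residual b − A·x = (-0.7880, 0.1059, 0.6784); ∞-norm = 0.7880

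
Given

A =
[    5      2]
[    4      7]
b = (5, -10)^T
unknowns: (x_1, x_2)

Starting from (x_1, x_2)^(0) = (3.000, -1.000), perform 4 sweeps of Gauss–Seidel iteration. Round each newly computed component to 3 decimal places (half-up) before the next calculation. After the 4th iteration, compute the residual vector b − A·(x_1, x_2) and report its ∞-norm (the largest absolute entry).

0.028

Iteration 1:
  x_1 = (5 - (2)·-1.000) / (5) = 1.400
  x_2 = (-10 - (4)·1.400) / (7) = -2.229
Iteration 2:
  x_1 = (5 - (2)·-2.229) / (5) = 1.892
  x_2 = (-10 - (4)·1.892) / (7) = -2.510
Iteration 3:
  x_1 = (5 - (2)·-2.510) / (5) = 2.004
  x_2 = (-10 - (4)·2.004) / (7) = -2.574
Iteration 4:
  x_1 = (5 - (2)·-2.574) / (5) = 2.030
  x_2 = (-10 - (4)·2.030) / (7) = -2.589
Residual b − A·x = (0.028, 0.003); ∞-norm = 0.028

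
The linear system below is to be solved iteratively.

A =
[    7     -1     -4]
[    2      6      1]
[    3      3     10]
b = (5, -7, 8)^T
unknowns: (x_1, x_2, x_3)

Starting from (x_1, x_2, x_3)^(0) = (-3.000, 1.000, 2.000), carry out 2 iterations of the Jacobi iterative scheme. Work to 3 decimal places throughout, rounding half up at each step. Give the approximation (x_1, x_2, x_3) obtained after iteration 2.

Iteration 1:
  x_1 = (5 - (-1)·1.000 - (-4)·2.000) / (7) = 2.000
  x_2 = (-7 - (2)·-3.000 - (1)·2.000) / (6) = -0.500
  x_3 = (8 - (3)·-3.000 - (3)·1.000) / (10) = 1.400
Iteration 2:
  x_1 = (5 - (-1)·-0.500 - (-4)·1.400) / (7) = 1.443
  x_2 = (-7 - (2)·2.000 - (1)·1.400) / (6) = -2.067
  x_3 = (8 - (3)·2.000 - (3)·-0.500) / (10) = 0.350

(1.443, -2.067, 0.350)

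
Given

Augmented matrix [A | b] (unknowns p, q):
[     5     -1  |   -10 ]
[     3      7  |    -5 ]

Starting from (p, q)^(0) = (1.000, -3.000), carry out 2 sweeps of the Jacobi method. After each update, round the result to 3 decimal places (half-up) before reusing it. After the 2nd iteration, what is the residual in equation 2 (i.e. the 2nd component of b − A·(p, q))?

Iteration 1:
  p = (-10 - (-1)·-3.000) / (5) = -2.600
  q = (-5 - (3)·1.000) / (7) = -1.143
Iteration 2:
  p = (-10 - (-1)·-1.143) / (5) = -2.229
  q = (-5 - (3)·-2.600) / (7) = 0.400
Residual b − A·x = (1.545, -1.113)

-1.113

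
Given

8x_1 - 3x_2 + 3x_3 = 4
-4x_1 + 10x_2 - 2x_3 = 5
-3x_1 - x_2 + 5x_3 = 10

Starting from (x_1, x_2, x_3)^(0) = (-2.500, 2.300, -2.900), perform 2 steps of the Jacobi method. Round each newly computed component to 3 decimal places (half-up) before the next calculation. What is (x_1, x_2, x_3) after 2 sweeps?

(-0.265, 1.672, 3.254)

Iteration 1:
  x_1 = (4 - (-3)·2.300 - (3)·-2.900) / (8) = 2.450
  x_2 = (5 - (-4)·-2.500 - (-2)·-2.900) / (10) = -1.080
  x_3 = (10 - (-3)·-2.500 - (-1)·2.300) / (5) = 0.960
Iteration 2:
  x_1 = (4 - (-3)·-1.080 - (3)·0.960) / (8) = -0.265
  x_2 = (5 - (-4)·2.450 - (-2)·0.960) / (10) = 1.672
  x_3 = (10 - (-3)·2.450 - (-1)·-1.080) / (5) = 3.254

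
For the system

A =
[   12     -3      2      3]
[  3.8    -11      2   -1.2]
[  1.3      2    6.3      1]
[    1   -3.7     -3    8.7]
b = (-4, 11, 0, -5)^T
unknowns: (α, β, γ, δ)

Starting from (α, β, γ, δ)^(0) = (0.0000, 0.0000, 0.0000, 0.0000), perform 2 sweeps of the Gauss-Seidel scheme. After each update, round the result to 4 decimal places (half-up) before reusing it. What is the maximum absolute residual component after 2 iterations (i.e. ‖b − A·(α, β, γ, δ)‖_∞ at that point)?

Iteration 1:
  α = (-4 - (-3)·0.0000 - (2)·0.0000 - (3)·0.0000) / (12) = -0.3333
  β = (11 - (3.8)·-0.3333 - (2)·0.0000 - (-1.2)·0.0000) / (-11) = -1.1151
  γ = (0 - (1.3)·-0.3333 - (2)·-1.1151 - (1)·0.0000) / (6.3) = 0.4228
  δ = (-5 - (1)·-0.3333 - (-3.7)·-1.1151 - (-3)·0.4228) / (8.7) = -0.8648
Iteration 2:
  α = (-4 - (-3)·-1.1151 - (2)·0.4228 - (3)·-0.8648) / (12) = -0.4664
  β = (11 - (3.8)·-0.4664 - (2)·0.4228 - (-1.2)·-0.8648) / (-11) = -0.9899
  γ = (0 - (1.3)·-0.4664 - (2)·-0.9899 - (1)·-0.8648) / (6.3) = 0.5478
  δ = (-5 - (1)·-0.4664 - (-3.7)·-0.9899 - (-3)·0.5478) / (8.7) = -0.7532
Residual b − A·x = (-0.2089, -0.1160, -0.1118, 0.0000); ∞-norm = 0.2089

0.2089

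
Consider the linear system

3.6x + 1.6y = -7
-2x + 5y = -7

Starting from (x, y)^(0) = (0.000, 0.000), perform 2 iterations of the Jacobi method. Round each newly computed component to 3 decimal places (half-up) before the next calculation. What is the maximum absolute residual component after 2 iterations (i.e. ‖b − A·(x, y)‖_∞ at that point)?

1.246

Iteration 1:
  x = (-7 - (1.6)·0.000) / (3.6) = -1.944
  y = (-7 - (-2)·0.000) / (5) = -1.400
Iteration 2:
  x = (-7 - (1.6)·-1.400) / (3.6) = -1.322
  y = (-7 - (-2)·-1.944) / (5) = -2.178
Residual b − A·x = (1.244, 1.246); ∞-norm = 1.246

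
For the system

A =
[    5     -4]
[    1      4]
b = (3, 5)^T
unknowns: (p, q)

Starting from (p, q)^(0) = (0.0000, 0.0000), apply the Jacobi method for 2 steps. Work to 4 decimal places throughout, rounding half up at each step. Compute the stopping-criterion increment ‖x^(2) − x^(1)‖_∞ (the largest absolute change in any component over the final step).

Iteration 1:
  p = (3 - (-4)·0.0000) / (5) = 0.6000
  q = (5 - (1)·0.0000) / (4) = 1.2500
Iteration 2:
  p = (3 - (-4)·1.2500) / (5) = 1.6000
  q = (5 - (1)·0.6000) / (4) = 1.1000
Change: (1.0000, -0.1500) → max |·| = 1.0000

1.0000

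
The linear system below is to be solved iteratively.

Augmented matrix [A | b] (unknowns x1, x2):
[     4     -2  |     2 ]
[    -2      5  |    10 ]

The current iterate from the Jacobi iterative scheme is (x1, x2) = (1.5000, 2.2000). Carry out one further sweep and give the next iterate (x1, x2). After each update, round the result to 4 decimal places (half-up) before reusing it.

One sweep:
  x1 = (2 - (-2)·2.2000) / (4) = 1.6000
  x2 = (10 - (-2)·1.5000) / (5) = 2.6000

(1.6000, 2.6000)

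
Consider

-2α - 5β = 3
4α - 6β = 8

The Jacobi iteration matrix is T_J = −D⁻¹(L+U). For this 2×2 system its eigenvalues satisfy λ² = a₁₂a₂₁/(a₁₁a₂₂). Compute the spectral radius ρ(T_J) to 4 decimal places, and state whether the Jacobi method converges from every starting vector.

1.2910

a₁₂a₂₁/(a₁₁a₂₂) = (-5)·(4) / ((-2)·(-6)) = -1.666667
ρ = √|-1.666667| = √1.666667 = 1.2910
ρ > 1, so Jacobi diverges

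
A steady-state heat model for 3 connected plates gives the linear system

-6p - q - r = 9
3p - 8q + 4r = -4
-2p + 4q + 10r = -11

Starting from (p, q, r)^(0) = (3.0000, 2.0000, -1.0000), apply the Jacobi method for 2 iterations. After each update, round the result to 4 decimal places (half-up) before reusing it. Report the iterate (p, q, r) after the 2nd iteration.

Iteration 1:
  p = (9 - (-1)·2.0000 - (-1)·-1.0000) / (-6) = -1.6667
  q = (-4 - (3)·3.0000 - (4)·-1.0000) / (-8) = 1.1250
  r = (-11 - (-2)·3.0000 - (4)·2.0000) / (10) = -1.3000
Iteration 2:
  p = (9 - (-1)·1.1250 - (-1)·-1.3000) / (-6) = -1.4708
  q = (-4 - (3)·-1.6667 - (4)·-1.3000) / (-8) = -0.7750
  r = (-11 - (-2)·-1.6667 - (4)·1.1250) / (10) = -1.8833

(-1.4708, -0.7750, -1.8833)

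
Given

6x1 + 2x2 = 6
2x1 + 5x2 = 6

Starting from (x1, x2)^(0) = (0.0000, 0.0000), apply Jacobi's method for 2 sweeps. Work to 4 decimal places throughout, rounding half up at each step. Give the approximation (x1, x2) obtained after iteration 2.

Iteration 1:
  x1 = (6 - (2)·0.0000) / (6) = 1.0000
  x2 = (6 - (2)·0.0000) / (5) = 1.2000
Iteration 2:
  x1 = (6 - (2)·1.2000) / (6) = 0.6000
  x2 = (6 - (2)·1.0000) / (5) = 0.8000

(0.6000, 0.8000)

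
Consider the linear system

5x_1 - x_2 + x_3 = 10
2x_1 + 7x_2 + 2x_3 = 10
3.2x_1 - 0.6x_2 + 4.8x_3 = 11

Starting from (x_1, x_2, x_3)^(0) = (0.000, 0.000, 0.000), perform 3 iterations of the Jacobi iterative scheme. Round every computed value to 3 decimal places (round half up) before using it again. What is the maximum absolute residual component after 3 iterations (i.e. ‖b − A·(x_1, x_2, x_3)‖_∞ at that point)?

0.418

Iteration 1:
  x_1 = (10 - (-1)·0.000 - (1)·0.000) / (5) = 2.000
  x_2 = (10 - (2)·0.000 - (2)·0.000) / (7) = 1.429
  x_3 = (11 - (3.2)·0.000 - (-0.6)·0.000) / (4.8) = 2.292
Iteration 2:
  x_1 = (10 - (-1)·1.429 - (1)·2.292) / (5) = 1.827
  x_2 = (10 - (2)·2.000 - (2)·2.292) / (7) = 0.202
  x_3 = (11 - (3.2)·2.000 - (-0.6)·1.429) / (4.8) = 1.137
Iteration 3:
  x_1 = (10 - (-1)·0.202 - (1)·1.137) / (5) = 1.813
  x_2 = (10 - (2)·1.827 - (2)·1.137) / (7) = 0.582
  x_3 = (11 - (3.2)·1.827 - (-0.6)·0.202) / (4.8) = 1.099
Residual b − A·x = (0.418, 0.102, 0.272); ∞-norm = 0.418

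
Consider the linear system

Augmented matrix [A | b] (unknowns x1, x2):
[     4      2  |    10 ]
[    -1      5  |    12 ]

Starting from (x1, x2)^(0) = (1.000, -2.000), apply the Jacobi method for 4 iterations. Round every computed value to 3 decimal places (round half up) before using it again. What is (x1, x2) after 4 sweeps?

Iteration 1:
  x1 = (10 - (2)·-2.000) / (4) = 3.500
  x2 = (12 - (-1)·1.000) / (5) = 2.600
Iteration 2:
  x1 = (10 - (2)·2.600) / (4) = 1.200
  x2 = (12 - (-1)·3.500) / (5) = 3.100
Iteration 3:
  x1 = (10 - (2)·3.100) / (4) = 0.950
  x2 = (12 - (-1)·1.200) / (5) = 2.640
Iteration 4:
  x1 = (10 - (2)·2.640) / (4) = 1.180
  x2 = (12 - (-1)·0.950) / (5) = 2.590

(1.180, 2.590)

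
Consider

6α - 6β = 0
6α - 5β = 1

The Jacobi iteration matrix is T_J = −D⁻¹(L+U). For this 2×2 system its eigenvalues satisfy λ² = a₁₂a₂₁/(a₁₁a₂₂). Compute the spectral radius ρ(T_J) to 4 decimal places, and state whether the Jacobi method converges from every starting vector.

a₁₂a₂₁/(a₁₁a₂₂) = (-6)·(6) / ((6)·(-5)) = 1.200000
ρ = √|1.200000| = √1.200000 = 1.0954
ρ > 1, so Jacobi diverges

1.0954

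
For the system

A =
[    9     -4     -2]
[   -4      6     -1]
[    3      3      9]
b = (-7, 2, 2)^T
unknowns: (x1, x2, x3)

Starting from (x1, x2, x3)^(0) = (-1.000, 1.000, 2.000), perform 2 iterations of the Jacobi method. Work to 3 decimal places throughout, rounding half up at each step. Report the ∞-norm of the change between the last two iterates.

Iteration 1:
  x1 = (-7 - (-4)·1.000 - (-2)·2.000) / (9) = 0.111
  x2 = (2 - (-4)·-1.000 - (-1)·2.000) / (6) = 0.000
  x3 = (2 - (3)·-1.000 - (3)·1.000) / (9) = 0.222
Iteration 2:
  x1 = (-7 - (-4)·0.000 - (-2)·0.222) / (9) = -0.728
  x2 = (2 - (-4)·0.111 - (-1)·0.222) / (6) = 0.444
  x3 = (2 - (3)·0.111 - (3)·0.000) / (9) = 0.185
Change: (-0.839, 0.444, -0.037) → max |·| = 0.839

0.839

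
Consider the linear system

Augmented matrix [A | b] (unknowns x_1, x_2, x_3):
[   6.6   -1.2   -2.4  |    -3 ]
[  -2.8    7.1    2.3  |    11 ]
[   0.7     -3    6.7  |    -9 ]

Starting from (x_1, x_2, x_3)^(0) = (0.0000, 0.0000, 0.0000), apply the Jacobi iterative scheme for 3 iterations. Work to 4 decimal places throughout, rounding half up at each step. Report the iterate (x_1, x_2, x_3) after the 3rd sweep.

(-0.3453, 1.4835, -0.4659)

Iteration 1:
  x_1 = (-3 - (-1.2)·0.0000 - (-2.4)·0.0000) / (6.6) = -0.4545
  x_2 = (11 - (-2.8)·0.0000 - (2.3)·0.0000) / (7.1) = 1.5493
  x_3 = (-9 - (0.7)·0.0000 - (-3)·0.0000) / (6.7) = -1.3433
Iteration 2:
  x_1 = (-3 - (-1.2)·1.5493 - (-2.4)·-1.3433) / (6.6) = -0.6613
  x_2 = (11 - (-2.8)·-0.4545 - (2.3)·-1.3433) / (7.1) = 1.8052
  x_3 = (-9 - (0.7)·-0.4545 - (-3)·1.5493) / (6.7) = -0.6021
Iteration 3:
  x_1 = (-3 - (-1.2)·1.8052 - (-2.4)·-0.6021) / (6.6) = -0.3453
  x_2 = (11 - (-2.8)·-0.6613 - (2.3)·-0.6021) / (7.1) = 1.4835
  x_3 = (-9 - (0.7)·-0.6613 - (-3)·1.8052) / (6.7) = -0.4659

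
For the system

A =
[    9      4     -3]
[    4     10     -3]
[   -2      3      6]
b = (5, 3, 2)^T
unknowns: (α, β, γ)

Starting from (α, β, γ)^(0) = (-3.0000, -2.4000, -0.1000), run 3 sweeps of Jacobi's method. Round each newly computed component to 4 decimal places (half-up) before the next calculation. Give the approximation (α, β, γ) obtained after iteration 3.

(0.6763, 0.3064, 0.4478)

Iteration 1:
  α = (5 - (4)·-2.4000 - (-3)·-0.1000) / (9) = 1.5889
  β = (3 - (4)·-3.0000 - (-3)·-0.1000) / (10) = 1.4700
  γ = (2 - (-2)·-3.0000 - (3)·-2.4000) / (6) = 0.5333
Iteration 2:
  α = (5 - (4)·1.4700 - (-3)·0.5333) / (9) = 0.0800
  β = (3 - (4)·1.5889 - (-3)·0.5333) / (10) = -0.1756
  γ = (2 - (-2)·1.5889 - (3)·1.4700) / (6) = 0.1280
Iteration 3:
  α = (5 - (4)·-0.1756 - (-3)·0.1280) / (9) = 0.6763
  β = (3 - (4)·0.0800 - (-3)·0.1280) / (10) = 0.3064
  γ = (2 - (-2)·0.0800 - (3)·-0.1756) / (6) = 0.4478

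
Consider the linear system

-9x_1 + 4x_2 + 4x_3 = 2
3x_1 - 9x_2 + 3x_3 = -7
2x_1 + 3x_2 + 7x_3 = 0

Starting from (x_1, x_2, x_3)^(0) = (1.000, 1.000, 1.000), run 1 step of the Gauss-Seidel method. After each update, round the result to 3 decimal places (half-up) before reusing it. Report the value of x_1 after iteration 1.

0.667

Iteration 1:
  x_1 = (2 - (4)·1.000 - (4)·1.000) / (-9) = 0.667
  x_2 = (-7 - (3)·0.667 - (3)·1.000) / (-9) = 1.333
  x_3 = (0 - (2)·0.667 - (3)·1.333) / (7) = -0.762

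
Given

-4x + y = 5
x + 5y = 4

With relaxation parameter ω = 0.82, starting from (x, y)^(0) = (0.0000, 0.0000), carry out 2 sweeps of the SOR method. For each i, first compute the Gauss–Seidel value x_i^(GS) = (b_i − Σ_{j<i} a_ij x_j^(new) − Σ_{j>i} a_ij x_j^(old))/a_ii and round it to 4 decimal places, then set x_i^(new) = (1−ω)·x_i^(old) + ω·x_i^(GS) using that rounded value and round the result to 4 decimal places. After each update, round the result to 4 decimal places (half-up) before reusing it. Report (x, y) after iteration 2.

(-1.0406, 0.9750)

Iteration 1:
  x: GS value = (5 - (1)·0.0000) / (-4) = -1.2500;  x ← (1−ω)·0.0000 + ω·-1.2500 = -1.0250
  y: GS value = (4 - (1)·-1.0250) / (5) = 1.0050;  y ← (1−ω)·0.0000 + ω·1.0050 = 0.8241
Iteration 2:
  x: GS value = (5 - (1)·0.8241) / (-4) = -1.0440;  x ← (1−ω)·-1.0250 + ω·-1.0440 = -1.0406
  y: GS value = (4 - (1)·-1.0406) / (5) = 1.0081;  y ← (1−ω)·0.8241 + ω·1.0081 = 0.9750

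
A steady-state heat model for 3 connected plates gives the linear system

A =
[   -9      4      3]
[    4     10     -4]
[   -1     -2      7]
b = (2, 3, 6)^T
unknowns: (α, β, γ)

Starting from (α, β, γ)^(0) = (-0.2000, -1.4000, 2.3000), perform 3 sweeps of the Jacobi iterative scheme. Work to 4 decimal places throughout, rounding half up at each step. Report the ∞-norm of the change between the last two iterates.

0.1456

Iteration 1:
  α = (2 - (4)·-1.4000 - (3)·2.3000) / (-9) = -0.0778
  β = (3 - (4)·-0.2000 - (-4)·2.3000) / (10) = 1.3000
  γ = (6 - (-1)·-0.2000 - (-2)·-1.4000) / (7) = 0.4286
Iteration 2:
  α = (2 - (4)·1.3000 - (3)·0.4286) / (-9) = 0.4984
  β = (3 - (4)·-0.0778 - (-4)·0.4286) / (10) = 0.5026
  γ = (6 - (-1)·-0.0778 - (-2)·1.3000) / (7) = 1.2175
Iteration 3:
  α = (2 - (4)·0.5026 - (3)·1.2175) / (-9) = 0.4070
  β = (3 - (4)·0.4984 - (-4)·1.2175) / (10) = 0.5876
  γ = (6 - (-1)·0.4984 - (-2)·0.5026) / (7) = 1.0719
Change: (-0.0914, 0.0850, -0.1456) → max |·| = 0.1456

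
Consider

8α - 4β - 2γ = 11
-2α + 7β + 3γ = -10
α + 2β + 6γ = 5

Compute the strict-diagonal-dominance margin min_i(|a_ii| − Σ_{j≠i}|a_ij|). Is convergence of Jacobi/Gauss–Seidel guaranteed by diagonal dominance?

row 1: |8| − (4+2) = 2
row 2: |7| − (2+3) = 2
row 3: |6| − (1+2) = 3
minimum over rows = 2 → strictly diagonally dominant (convergence guaranteed)

2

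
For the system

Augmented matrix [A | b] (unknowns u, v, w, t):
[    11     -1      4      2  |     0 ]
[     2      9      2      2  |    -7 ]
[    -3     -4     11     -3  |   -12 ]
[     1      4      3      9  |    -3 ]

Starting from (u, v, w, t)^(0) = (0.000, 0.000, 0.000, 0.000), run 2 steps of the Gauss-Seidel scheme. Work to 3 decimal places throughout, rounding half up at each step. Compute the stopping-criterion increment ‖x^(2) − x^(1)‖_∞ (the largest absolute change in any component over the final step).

0.343

Iteration 1:
  u = (0 - (-1)·0.000 - (4)·0.000 - (2)·0.000) / (11) = 0.000
  v = (-7 - (2)·0.000 - (2)·0.000 - (2)·0.000) / (9) = -0.778
  w = (-12 - (-3)·0.000 - (-4)·-0.778 - (-3)·0.000) / (11) = -1.374
  t = (-3 - (1)·0.000 - (4)·-0.778 - (3)·-1.374) / (9) = 0.470
Iteration 2:
  u = (0 - (-1)·-0.778 - (4)·-1.374 - (2)·0.470) / (11) = 0.343
  v = (-7 - (2)·0.343 - (2)·-1.374 - (2)·0.470) / (9) = -0.653
  w = (-12 - (-3)·0.343 - (-4)·-0.653 - (-3)·0.470) / (11) = -1.107
  t = (-3 - (1)·0.343 - (4)·-0.653 - (3)·-1.107) / (9) = 0.288
Change: (0.343, 0.125, 0.267, -0.182) → max |·| = 0.343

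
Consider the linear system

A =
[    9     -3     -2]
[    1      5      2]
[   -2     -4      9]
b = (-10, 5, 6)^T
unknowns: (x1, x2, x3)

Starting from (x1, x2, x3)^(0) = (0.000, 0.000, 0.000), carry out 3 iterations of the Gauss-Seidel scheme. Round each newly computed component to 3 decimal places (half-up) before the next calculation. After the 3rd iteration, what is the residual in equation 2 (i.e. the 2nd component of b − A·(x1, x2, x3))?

Iteration 1:
  x1 = (-10 - (-3)·0.000 - (-2)·0.000) / (9) = -1.111
  x2 = (5 - (1)·-1.111 - (2)·0.000) / (5) = 1.222
  x3 = (6 - (-2)·-1.111 - (-4)·1.222) / (9) = 0.963
Iteration 2:
  x1 = (-10 - (-3)·1.222 - (-2)·0.963) / (9) = -0.490
  x2 = (5 - (1)·-0.490 - (2)·0.963) / (5) = 0.713
  x3 = (6 - (-2)·-0.490 - (-4)·0.713) / (9) = 0.875
Iteration 3:
  x1 = (-10 - (-3)·0.713 - (-2)·0.875) / (9) = -0.679
  x2 = (5 - (1)·-0.679 - (2)·0.875) / (5) = 0.786
  x3 = (6 - (-2)·-0.679 - (-4)·0.786) / (9) = 0.865
Residual b − A·x = (0.199, 0.019, 0.001)

0.019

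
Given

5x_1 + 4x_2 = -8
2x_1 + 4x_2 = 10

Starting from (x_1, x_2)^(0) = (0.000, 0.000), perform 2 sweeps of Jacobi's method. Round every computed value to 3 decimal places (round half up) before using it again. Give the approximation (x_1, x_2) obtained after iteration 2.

(-3.600, 3.300)

Iteration 1:
  x_1 = (-8 - (4)·0.000) / (5) = -1.600
  x_2 = (10 - (2)·0.000) / (4) = 2.500
Iteration 2:
  x_1 = (-8 - (4)·2.500) / (5) = -3.600
  x_2 = (10 - (2)·-1.600) / (4) = 3.300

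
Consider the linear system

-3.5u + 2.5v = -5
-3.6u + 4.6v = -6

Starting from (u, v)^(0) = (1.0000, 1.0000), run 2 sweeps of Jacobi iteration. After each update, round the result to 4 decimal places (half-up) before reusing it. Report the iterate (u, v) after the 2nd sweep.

(1.0559, 0.3727)

Iteration 1:
  u = (-5 - (2.5)·1.0000) / (-3.5) = 2.1429
  v = (-6 - (-3.6)·1.0000) / (4.6) = -0.5217
Iteration 2:
  u = (-5 - (2.5)·-0.5217) / (-3.5) = 1.0559
  v = (-6 - (-3.6)·2.1429) / (4.6) = 0.3727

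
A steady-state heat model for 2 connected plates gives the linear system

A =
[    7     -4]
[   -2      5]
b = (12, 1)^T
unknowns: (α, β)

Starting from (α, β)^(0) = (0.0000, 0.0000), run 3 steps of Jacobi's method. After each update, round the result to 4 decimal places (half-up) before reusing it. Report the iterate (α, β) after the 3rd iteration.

Iteration 1:
  α = (12 - (-4)·0.0000) / (7) = 1.7143
  β = (1 - (-2)·0.0000) / (5) = 0.2000
Iteration 2:
  α = (12 - (-4)·0.2000) / (7) = 1.8286
  β = (1 - (-2)·1.7143) / (5) = 0.8857
Iteration 3:
  α = (12 - (-4)·0.8857) / (7) = 2.2204
  β = (1 - (-2)·1.8286) / (5) = 0.9314

(2.2204, 0.9314)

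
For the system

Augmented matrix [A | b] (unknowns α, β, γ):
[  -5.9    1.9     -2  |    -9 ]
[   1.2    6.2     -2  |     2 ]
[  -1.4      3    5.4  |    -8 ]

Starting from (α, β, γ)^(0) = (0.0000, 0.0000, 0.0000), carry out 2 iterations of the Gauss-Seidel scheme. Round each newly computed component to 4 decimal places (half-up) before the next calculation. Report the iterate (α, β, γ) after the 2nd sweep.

Iteration 1:
  α = (-9 - (1.9)·0.0000 - (-2)·0.0000) / (-5.9) = 1.5254
  β = (2 - (1.2)·1.5254 - (-2)·0.0000) / (6.2) = 0.0273
  γ = (-8 - (-1.4)·1.5254 - (3)·0.0273) / (5.4) = -1.1012
Iteration 2:
  α = (-9 - (1.9)·0.0273 - (-2)·-1.1012) / (-5.9) = 1.9075
  β = (2 - (1.2)·1.9075 - (-2)·-1.1012) / (6.2) = -0.4018
  γ = (-8 - (-1.4)·1.9075 - (3)·-0.4018) / (5.4) = -0.7637

(1.9075, -0.4018, -0.7637)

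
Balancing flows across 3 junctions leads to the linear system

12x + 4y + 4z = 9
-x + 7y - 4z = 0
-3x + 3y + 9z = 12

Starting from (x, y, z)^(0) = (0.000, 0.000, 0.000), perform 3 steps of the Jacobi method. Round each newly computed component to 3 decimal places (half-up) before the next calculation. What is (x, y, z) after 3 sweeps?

Iteration 1:
  x = (9 - (4)·0.000 - (4)·0.000) / (12) = 0.750
  y = (0 - (-1)·0.000 - (-4)·0.000) / (7) = 0.000
  z = (12 - (-3)·0.000 - (3)·0.000) / (9) = 1.333
Iteration 2:
  x = (9 - (4)·0.000 - (4)·1.333) / (12) = 0.306
  y = (0 - (-1)·0.750 - (-4)·1.333) / (7) = 0.869
  z = (12 - (-3)·0.750 - (3)·0.000) / (9) = 1.583
Iteration 3:
  x = (9 - (4)·0.869 - (4)·1.583) / (12) = -0.067
  y = (0 - (-1)·0.306 - (-4)·1.583) / (7) = 0.948
  z = (12 - (-3)·0.306 - (3)·0.869) / (9) = 1.146

(-0.067, 0.948, 1.146)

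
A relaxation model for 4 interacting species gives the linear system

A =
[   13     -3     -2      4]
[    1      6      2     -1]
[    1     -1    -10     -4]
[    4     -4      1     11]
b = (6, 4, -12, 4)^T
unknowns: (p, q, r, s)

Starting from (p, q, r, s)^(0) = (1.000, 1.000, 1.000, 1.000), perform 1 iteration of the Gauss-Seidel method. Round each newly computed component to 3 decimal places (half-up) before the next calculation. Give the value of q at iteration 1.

0.410

Iteration 1:
  p = (6 - (-3)·1.000 - (-2)·1.000 - (4)·1.000) / (13) = 0.538
  q = (4 - (1)·0.538 - (2)·1.000 - (-1)·1.000) / (6) = 0.410
  r = (-12 - (1)·0.538 - (-1)·0.410 - (-4)·1.000) / (-10) = 0.813
  s = (4 - (4)·0.538 - (-4)·0.410 - (1)·0.813) / (11) = 0.243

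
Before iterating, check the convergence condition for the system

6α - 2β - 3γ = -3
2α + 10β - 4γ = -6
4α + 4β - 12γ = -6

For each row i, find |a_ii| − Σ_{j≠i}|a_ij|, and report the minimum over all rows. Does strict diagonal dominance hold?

1

row 1: |6| − (2+3) = 1
row 2: |10| − (2+4) = 4
row 3: |-12| − (4+4) = 4
minimum over rows = 1 → strictly diagonally dominant (convergence guaranteed)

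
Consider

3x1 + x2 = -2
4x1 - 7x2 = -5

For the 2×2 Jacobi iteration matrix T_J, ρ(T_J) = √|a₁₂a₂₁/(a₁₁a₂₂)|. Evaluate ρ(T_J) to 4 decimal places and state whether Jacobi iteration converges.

a₁₂a₂₁/(a₁₁a₂₂) = (1)·(4) / ((3)·(-7)) = -0.190476
ρ = √|-0.190476| = √0.190476 = 0.4364
ρ < 1, so Jacobi converges

0.4364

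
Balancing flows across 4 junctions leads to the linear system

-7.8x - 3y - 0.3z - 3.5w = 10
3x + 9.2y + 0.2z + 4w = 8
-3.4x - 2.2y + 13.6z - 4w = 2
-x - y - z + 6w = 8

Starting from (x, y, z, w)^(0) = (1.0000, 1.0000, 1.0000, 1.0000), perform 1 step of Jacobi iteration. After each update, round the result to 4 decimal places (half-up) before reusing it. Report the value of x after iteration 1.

-2.1538

Iteration 1:
  x = (10 - (-3)·1.0000 - (-0.3)·1.0000 - (-3.5)·1.0000) / (-7.8) = -2.1538
  y = (8 - (3)·1.0000 - (0.2)·1.0000 - (4)·1.0000) / (9.2) = 0.0870
  z = (2 - (-3.4)·1.0000 - (-2.2)·1.0000 - (-4)·1.0000) / (13.6) = 0.8529
  w = (8 - (-1)·1.0000 - (-1)·1.0000 - (-1)·1.0000) / (6) = 1.8333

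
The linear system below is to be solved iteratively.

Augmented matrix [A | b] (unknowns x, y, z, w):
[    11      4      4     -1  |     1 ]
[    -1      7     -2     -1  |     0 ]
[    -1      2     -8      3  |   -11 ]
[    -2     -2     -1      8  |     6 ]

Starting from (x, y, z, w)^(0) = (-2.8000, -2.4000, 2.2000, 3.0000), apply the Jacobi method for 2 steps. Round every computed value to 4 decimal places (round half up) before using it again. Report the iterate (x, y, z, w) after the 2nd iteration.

(-0.9912, 0.6659, 1.3816, 1.3046)

Iteration 1:
  x = (1 - (4)·-2.4000 - (4)·2.2000 - (-1)·3.0000) / (11) = 0.4364
  y = (0 - (-1)·-2.8000 - (-2)·2.2000 - (-1)·3.0000) / (7) = 0.6571
  z = (-11 - (-1)·-2.8000 - (2)·-2.4000 - (3)·3.0000) / (-8) = 2.2500
  w = (6 - (-2)·-2.8000 - (-2)·-2.4000 - (-1)·2.2000) / (8) = -0.2750
Iteration 2:
  x = (1 - (4)·0.6571 - (4)·2.2500 - (-1)·-0.2750) / (11) = -0.9912
  y = (0 - (-1)·0.4364 - (-2)·2.2500 - (-1)·-0.2750) / (7) = 0.6659
  z = (-11 - (-1)·0.4364 - (2)·0.6571 - (3)·-0.2750) / (-8) = 1.3816
  w = (6 - (-2)·0.4364 - (-2)·0.6571 - (-1)·2.2500) / (8) = 1.3046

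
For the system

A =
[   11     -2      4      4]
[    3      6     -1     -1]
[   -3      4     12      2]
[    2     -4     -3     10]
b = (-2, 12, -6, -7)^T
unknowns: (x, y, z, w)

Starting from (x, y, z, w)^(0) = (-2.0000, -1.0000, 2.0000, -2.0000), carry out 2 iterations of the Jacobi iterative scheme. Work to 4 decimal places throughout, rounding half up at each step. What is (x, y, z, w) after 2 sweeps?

Iteration 1:
  x = (-2 - (-2)·-1.0000 - (4)·2.0000 - (4)·-2.0000) / (11) = -0.3636
  y = (12 - (3)·-2.0000 - (-1)·2.0000 - (-1)·-2.0000) / (6) = 3.0000
  z = (-6 - (-3)·-2.0000 - (4)·-1.0000 - (2)·-2.0000) / (12) = -0.3333
  w = (-7 - (2)·-2.0000 - (-4)·-1.0000 - (-3)·2.0000) / (10) = -0.1000
Iteration 2:
  x = (-2 - (-2)·3.0000 - (4)·-0.3333 - (4)·-0.1000) / (11) = 0.5212
  y = (12 - (3)·-0.3636 - (-1)·-0.3333 - (-1)·-0.1000) / (6) = 2.1096
  z = (-6 - (-3)·-0.3636 - (4)·3.0000 - (2)·-0.1000) / (12) = -1.5742
  w = (-7 - (2)·-0.3636 - (-4)·3.0000 - (-3)·-0.3333) / (10) = 0.4727

(0.5212, 2.1096, -1.5742, 0.4727)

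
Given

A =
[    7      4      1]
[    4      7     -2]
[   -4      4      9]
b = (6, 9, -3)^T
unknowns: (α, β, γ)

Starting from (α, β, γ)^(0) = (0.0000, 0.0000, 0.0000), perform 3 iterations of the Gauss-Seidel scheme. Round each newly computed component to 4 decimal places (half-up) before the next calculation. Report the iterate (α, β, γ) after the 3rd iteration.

(0.3973, 0.9003, -0.5569)

Iteration 1:
  α = (6 - (4)·0.0000 - (1)·0.0000) / (7) = 0.8571
  β = (9 - (4)·0.8571 - (-2)·0.0000) / (7) = 0.7959
  γ = (-3 - (-4)·0.8571 - (4)·0.7959) / (9) = -0.3061
Iteration 2:
  α = (6 - (4)·0.7959 - (1)·-0.3061) / (7) = 0.4461
  β = (9 - (4)·0.4461 - (-2)·-0.3061) / (7) = 0.9433
  γ = (-3 - (-4)·0.4461 - (4)·0.9433) / (9) = -0.5543
Iteration 3:
  α = (6 - (4)·0.9433 - (1)·-0.5543) / (7) = 0.3973
  β = (9 - (4)·0.3973 - (-2)·-0.5543) / (7) = 0.9003
  γ = (-3 - (-4)·0.3973 - (4)·0.9003) / (9) = -0.5569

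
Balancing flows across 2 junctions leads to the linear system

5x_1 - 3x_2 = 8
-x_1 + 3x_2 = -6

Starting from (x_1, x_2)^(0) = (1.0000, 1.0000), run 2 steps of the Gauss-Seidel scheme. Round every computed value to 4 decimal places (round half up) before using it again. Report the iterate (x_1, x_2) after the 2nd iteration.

(0.8400, -1.7200)

Iteration 1:
  x_1 = (8 - (-3)·1.0000) / (5) = 2.2000
  x_2 = (-6 - (-1)·2.2000) / (3) = -1.2667
Iteration 2:
  x_1 = (8 - (-3)·-1.2667) / (5) = 0.8400
  x_2 = (-6 - (-1)·0.8400) / (3) = -1.7200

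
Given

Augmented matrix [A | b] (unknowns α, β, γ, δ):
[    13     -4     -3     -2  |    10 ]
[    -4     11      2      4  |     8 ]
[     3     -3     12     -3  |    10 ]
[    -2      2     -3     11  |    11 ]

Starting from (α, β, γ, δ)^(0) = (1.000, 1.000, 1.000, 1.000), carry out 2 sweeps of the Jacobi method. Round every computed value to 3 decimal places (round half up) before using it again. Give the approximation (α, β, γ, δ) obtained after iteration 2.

(1.383, 0.599, 0.922, 1.462)

Iteration 1:
  α = (10 - (-4)·1.000 - (-3)·1.000 - (-2)·1.000) / (13) = 1.462
  β = (8 - (-4)·1.000 - (2)·1.000 - (4)·1.000) / (11) = 0.545
  γ = (10 - (3)·1.000 - (-3)·1.000 - (-3)·1.000) / (12) = 1.083
  δ = (11 - (-2)·1.000 - (2)·1.000 - (-3)·1.000) / (11) = 1.273
Iteration 2:
  α = (10 - (-4)·0.545 - (-3)·1.083 - (-2)·1.273) / (13) = 1.383
  β = (8 - (-4)·1.462 - (2)·1.083 - (4)·1.273) / (11) = 0.599
  γ = (10 - (3)·1.462 - (-3)·0.545 - (-3)·1.273) / (12) = 0.922
  δ = (11 - (-2)·1.462 - (2)·0.545 - (-3)·1.083) / (11) = 1.462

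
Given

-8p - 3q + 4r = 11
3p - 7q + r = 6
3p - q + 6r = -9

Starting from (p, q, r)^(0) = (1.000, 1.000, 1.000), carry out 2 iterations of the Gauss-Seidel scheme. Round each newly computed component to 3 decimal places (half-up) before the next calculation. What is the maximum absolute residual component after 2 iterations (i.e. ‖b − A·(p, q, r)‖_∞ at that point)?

1.288

Iteration 1:
  p = (11 - (-3)·1.000 - (4)·1.000) / (-8) = -1.250
  q = (6 - (3)·-1.250 - (1)·1.000) / (-7) = -1.250
  r = (-9 - (3)·-1.250 - (-1)·-1.250) / (6) = -1.083
Iteration 2:
  p = (11 - (-3)·-1.250 - (4)·-1.083) / (-8) = -1.448
  q = (6 - (3)·-1.448 - (1)·-1.083) / (-7) = -1.632
  r = (-9 - (3)·-1.448 - (-1)·-1.632) / (6) = -1.048
Residual b − A·x = (-1.288, -0.032, 0.000); ∞-norm = 1.288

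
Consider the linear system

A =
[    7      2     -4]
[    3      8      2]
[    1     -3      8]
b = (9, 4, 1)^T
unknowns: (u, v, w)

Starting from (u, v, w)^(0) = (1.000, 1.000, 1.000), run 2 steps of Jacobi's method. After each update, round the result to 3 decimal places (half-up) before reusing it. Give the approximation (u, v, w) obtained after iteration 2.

Iteration 1:
  u = (9 - (2)·1.000 - (-4)·1.000) / (7) = 1.571
  v = (4 - (3)·1.000 - (2)·1.000) / (8) = -0.125
  w = (1 - (1)·1.000 - (-3)·1.000) / (8) = 0.375
Iteration 2:
  u = (9 - (2)·-0.125 - (-4)·0.375) / (7) = 1.536
  v = (4 - (3)·1.571 - (2)·0.375) / (8) = -0.183
  w = (1 - (1)·1.571 - (-3)·-0.125) / (8) = -0.118

(1.536, -0.183, -0.118)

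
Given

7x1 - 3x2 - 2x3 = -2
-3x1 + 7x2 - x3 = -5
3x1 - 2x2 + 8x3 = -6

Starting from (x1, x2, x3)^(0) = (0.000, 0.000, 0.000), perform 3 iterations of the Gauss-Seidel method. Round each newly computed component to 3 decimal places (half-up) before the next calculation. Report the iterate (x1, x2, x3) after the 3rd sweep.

Iteration 1:
  x1 = (-2 - (-3)·0.000 - (-2)·0.000) / (7) = -0.286
  x2 = (-5 - (-3)·-0.286 - (-1)·0.000) / (7) = -0.837
  x3 = (-6 - (3)·-0.286 - (-2)·-0.837) / (8) = -0.852
Iteration 2:
  x1 = (-2 - (-3)·-0.837 - (-2)·-0.852) / (7) = -0.888
  x2 = (-5 - (-3)·-0.888 - (-1)·-0.852) / (7) = -1.217
  x3 = (-6 - (3)·-0.888 - (-2)·-1.217) / (8) = -0.721
Iteration 3:
  x1 = (-2 - (-3)·-1.217 - (-2)·-0.721) / (7) = -1.013
  x2 = (-5 - (-3)·-1.013 - (-1)·-0.721) / (7) = -1.251
  x3 = (-6 - (3)·-1.013 - (-2)·-1.251) / (8) = -0.683

(-1.013, -1.251, -0.683)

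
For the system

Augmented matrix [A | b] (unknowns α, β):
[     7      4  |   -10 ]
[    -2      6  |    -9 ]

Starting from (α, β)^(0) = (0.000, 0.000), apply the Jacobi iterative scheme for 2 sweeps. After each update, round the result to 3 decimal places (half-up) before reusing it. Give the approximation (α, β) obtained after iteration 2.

(-0.571, -1.976)

Iteration 1:
  α = (-10 - (4)·0.000) / (7) = -1.429
  β = (-9 - (-2)·0.000) / (6) = -1.500
Iteration 2:
  α = (-10 - (4)·-1.500) / (7) = -0.571
  β = (-9 - (-2)·-1.429) / (6) = -1.976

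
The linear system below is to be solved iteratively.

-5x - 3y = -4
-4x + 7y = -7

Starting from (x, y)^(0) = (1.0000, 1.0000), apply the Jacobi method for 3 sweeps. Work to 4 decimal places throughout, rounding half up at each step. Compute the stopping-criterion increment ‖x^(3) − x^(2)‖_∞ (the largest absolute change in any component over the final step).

0.4898

Iteration 1:
  x = (-4 - (-3)·1.0000) / (-5) = 0.2000
  y = (-7 - (-4)·1.0000) / (7) = -0.4286
Iteration 2:
  x = (-4 - (-3)·-0.4286) / (-5) = 1.0572
  y = (-7 - (-4)·0.2000) / (7) = -0.8857
Iteration 3:
  x = (-4 - (-3)·-0.8857) / (-5) = 1.3314
  y = (-7 - (-4)·1.0572) / (7) = -0.3959
Change: (0.2742, 0.4898) → max |·| = 0.4898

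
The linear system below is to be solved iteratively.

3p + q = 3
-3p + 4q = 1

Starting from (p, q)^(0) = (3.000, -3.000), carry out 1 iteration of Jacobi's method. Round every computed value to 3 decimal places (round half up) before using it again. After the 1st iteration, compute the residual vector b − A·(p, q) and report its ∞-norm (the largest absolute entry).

Iteration 1:
  p = (3 - (1)·-3.000) / (3) = 2.000
  q = (1 - (-3)·3.000) / (4) = 2.500
Residual b − A·x = (-5.500, -3.000); ∞-norm = 5.500

5.500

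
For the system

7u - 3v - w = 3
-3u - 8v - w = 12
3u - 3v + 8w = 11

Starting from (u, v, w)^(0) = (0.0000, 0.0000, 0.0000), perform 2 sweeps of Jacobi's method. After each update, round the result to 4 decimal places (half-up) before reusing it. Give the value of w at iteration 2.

Iteration 1:
  u = (3 - (-3)·0.0000 - (-1)·0.0000) / (7) = 0.4286
  v = (12 - (-3)·0.0000 - (-1)·0.0000) / (-8) = -1.5000
  w = (11 - (3)·0.0000 - (-3)·0.0000) / (8) = 1.3750
Iteration 2:
  u = (3 - (-3)·-1.5000 - (-1)·1.3750) / (7) = -0.0179
  v = (12 - (-3)·0.4286 - (-1)·1.3750) / (-8) = -1.8326
  w = (11 - (3)·0.4286 - (-3)·-1.5000) / (8) = 0.6518

0.6518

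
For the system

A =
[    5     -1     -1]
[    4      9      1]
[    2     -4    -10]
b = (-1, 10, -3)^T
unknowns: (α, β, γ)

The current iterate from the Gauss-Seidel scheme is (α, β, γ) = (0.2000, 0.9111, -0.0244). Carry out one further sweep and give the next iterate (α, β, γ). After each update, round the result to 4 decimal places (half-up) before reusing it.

(-0.0227, 1.1239, -0.1541)

One sweep:
  α = (-1 - (-1)·0.9111 - (-1)·-0.0244) / (5) = -0.0227
  β = (10 - (4)·-0.0227 - (1)·-0.0244) / (9) = 1.1239
  γ = (-3 - (2)·-0.0227 - (-4)·1.1239) / (-10) = -0.1541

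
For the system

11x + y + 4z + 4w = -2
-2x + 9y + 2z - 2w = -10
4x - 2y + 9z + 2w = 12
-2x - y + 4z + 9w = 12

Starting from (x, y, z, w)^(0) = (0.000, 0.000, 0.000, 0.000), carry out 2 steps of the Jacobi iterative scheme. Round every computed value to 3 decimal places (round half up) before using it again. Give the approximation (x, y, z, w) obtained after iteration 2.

Iteration 1:
  x = (-2 - (1)·0.000 - (4)·0.000 - (4)·0.000) / (11) = -0.182
  y = (-10 - (-2)·0.000 - (2)·0.000 - (-2)·0.000) / (9) = -1.111
  z = (12 - (4)·0.000 - (-2)·0.000 - (2)·0.000) / (9) = 1.333
  w = (12 - (-2)·0.000 - (-1)·0.000 - (4)·0.000) / (9) = 1.333
Iteration 2:
  x = (-2 - (1)·-1.111 - (4)·1.333 - (4)·1.333) / (11) = -1.050
  y = (-10 - (-2)·-0.182 - (2)·1.333 - (-2)·1.333) / (9) = -1.152
  z = (12 - (4)·-0.182 - (-2)·-1.111 - (2)·1.333) / (9) = 0.871
  w = (12 - (-2)·-0.182 - (-1)·-1.111 - (4)·1.333) / (9) = 0.577

(-1.050, -1.152, 0.871, 0.577)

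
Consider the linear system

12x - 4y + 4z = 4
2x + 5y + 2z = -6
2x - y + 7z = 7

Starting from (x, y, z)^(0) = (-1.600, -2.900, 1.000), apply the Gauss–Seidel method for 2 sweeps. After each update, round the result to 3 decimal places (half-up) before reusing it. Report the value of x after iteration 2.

-0.439

Iteration 1:
  x = (4 - (-4)·-2.900 - (4)·1.000) / (12) = -0.967
  y = (-6 - (2)·-0.967 - (2)·1.000) / (5) = -1.213
  z = (7 - (2)·-0.967 - (-1)·-1.213) / (7) = 1.103
Iteration 2:
  x = (4 - (-4)·-1.213 - (4)·1.103) / (12) = -0.439
  y = (-6 - (2)·-0.439 - (2)·1.103) / (5) = -1.466
  z = (7 - (2)·-0.439 - (-1)·-1.466) / (7) = 0.916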